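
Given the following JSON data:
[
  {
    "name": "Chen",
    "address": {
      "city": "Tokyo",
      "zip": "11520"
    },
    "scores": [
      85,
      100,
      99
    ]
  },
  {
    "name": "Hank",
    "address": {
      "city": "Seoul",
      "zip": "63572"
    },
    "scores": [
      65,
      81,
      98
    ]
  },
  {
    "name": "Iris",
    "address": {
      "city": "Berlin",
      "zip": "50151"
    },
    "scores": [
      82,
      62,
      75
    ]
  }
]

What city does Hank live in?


Path: records[1].address.city
Value: Seoul

ANSWER: Seoul


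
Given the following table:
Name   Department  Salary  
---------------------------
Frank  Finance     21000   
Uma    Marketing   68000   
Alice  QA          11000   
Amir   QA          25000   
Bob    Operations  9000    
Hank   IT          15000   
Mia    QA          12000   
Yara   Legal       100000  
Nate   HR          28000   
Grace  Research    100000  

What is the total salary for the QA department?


QA department members:
  Alice: 11000
  Amir: 25000
  Mia: 12000
Total = 11000 + 25000 + 12000 = 48000

ANSWER: 48000


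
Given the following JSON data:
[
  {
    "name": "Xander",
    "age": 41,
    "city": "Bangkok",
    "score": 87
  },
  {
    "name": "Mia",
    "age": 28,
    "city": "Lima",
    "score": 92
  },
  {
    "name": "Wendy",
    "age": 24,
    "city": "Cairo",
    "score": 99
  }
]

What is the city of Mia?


Looking up record where name = Mia
Record index: 1
Field 'city' = Lima

ANSWER: Lima


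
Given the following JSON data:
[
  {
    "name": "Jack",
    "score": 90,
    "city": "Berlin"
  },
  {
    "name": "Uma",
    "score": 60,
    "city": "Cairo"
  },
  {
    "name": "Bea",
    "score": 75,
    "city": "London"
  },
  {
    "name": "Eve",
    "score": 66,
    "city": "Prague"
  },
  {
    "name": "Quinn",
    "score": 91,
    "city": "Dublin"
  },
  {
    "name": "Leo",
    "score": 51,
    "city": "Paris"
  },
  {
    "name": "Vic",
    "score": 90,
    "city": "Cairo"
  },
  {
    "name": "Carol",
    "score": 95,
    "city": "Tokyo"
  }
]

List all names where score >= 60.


Filtering records where score >= 60:
  Jack (score=90) -> YES
  Uma (score=60) -> YES
  Bea (score=75) -> YES
  Eve (score=66) -> YES
  Quinn (score=91) -> YES
  Leo (score=51) -> no
  Vic (score=90) -> YES
  Carol (score=95) -> YES


ANSWER: Jack, Uma, Bea, Eve, Quinn, Vic, Carol


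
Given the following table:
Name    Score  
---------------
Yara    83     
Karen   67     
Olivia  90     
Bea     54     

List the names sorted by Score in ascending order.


Sorting by Score (ascending):
  Bea: 54
  Karen: 67
  Yara: 83
  Olivia: 90


ANSWER: Bea, Karen, Yara, Olivia


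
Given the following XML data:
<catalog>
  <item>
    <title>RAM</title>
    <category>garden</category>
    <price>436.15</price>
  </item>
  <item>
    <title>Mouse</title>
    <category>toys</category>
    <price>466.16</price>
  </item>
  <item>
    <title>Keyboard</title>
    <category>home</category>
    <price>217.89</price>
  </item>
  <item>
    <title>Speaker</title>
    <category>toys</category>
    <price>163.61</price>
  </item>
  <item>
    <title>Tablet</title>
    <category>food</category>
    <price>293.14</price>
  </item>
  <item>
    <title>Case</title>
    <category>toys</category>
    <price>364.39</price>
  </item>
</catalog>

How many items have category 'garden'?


Scanning <item> elements for <category>garden</category>:
  Item 1: RAM -> MATCH
Count: 1

ANSWER: 1


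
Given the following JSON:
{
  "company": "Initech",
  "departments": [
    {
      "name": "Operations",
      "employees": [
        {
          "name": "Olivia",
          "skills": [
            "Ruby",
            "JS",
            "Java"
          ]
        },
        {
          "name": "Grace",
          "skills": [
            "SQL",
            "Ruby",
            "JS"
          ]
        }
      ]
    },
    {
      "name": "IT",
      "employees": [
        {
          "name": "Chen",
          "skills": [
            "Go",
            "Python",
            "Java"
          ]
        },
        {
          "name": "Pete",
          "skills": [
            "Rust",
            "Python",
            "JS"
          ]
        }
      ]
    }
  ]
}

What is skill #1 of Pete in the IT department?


Path: departments[1].employees[1].skills[0]
Value: Rust

ANSWER: Rust


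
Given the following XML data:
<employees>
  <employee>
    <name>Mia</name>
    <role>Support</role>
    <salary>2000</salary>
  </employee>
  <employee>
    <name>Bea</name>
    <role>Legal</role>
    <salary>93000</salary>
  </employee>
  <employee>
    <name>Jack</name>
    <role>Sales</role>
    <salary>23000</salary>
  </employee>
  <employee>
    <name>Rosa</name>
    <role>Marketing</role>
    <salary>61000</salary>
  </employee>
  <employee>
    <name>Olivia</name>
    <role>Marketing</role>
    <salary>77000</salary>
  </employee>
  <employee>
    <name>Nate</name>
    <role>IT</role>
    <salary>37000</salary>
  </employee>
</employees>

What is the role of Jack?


Searching for <employee> with <name>Jack</name>
Found at position 3
<role>Sales</role>

ANSWER: Sales


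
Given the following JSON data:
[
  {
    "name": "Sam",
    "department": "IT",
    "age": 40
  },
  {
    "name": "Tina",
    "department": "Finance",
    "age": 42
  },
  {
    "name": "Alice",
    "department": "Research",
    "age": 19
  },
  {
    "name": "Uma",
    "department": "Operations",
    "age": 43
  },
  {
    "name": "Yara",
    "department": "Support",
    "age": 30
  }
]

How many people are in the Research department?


Scanning records for department = Research
  Record 2: Alice
Count: 1

ANSWER: 1


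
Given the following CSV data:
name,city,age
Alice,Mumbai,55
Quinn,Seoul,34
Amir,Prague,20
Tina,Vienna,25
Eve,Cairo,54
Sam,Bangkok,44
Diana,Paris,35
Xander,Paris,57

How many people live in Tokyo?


Scanning city column for 'Tokyo':
Total matches: 0

ANSWER: 0


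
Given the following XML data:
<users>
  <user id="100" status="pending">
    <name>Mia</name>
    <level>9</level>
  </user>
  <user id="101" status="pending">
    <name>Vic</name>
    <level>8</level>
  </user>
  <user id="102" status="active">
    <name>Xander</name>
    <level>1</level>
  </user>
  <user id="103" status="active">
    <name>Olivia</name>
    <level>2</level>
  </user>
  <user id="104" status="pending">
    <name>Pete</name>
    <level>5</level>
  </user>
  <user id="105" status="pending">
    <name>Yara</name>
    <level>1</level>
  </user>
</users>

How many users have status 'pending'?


Counting users with status='pending':
  Mia (id=100) -> MATCH
  Vic (id=101) -> MATCH
  Pete (id=104) -> MATCH
  Yara (id=105) -> MATCH
Count: 4

ANSWER: 4


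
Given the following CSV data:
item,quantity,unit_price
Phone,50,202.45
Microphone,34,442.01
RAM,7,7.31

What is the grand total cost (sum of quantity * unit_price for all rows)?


Computing row totals:
  Phone: 50 * 202.45 = 10122.5
  Microphone: 34 * 442.01 = 15028.34
  RAM: 7 * 7.31 = 51.17
Grand total = 10122.5 + 15028.34 + 51.17 = 25202.01

ANSWER: 25202.01


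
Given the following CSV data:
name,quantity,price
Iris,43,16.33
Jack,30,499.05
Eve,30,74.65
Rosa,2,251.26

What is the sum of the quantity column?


Values in 'quantity' column:
  Row 1: 43
  Row 2: 30
  Row 3: 30
  Row 4: 2
Sum = 43 + 30 + 30 + 2 = 105

ANSWER: 105


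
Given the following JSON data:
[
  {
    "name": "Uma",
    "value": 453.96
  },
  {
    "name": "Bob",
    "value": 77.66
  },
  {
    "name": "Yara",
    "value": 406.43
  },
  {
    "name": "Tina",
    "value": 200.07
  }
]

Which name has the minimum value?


Comparing values:
  Uma: 453.96
  Bob: 77.66
  Yara: 406.43
  Tina: 200.07
Minimum: Bob (77.66)

ANSWER: Bob


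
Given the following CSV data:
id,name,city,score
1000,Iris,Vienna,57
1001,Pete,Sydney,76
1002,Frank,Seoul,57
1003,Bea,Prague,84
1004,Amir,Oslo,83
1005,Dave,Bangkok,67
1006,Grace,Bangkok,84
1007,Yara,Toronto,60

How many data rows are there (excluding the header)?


Counting rows (excluding header):
Header: id,name,city,score
Data rows: 8

ANSWER: 8


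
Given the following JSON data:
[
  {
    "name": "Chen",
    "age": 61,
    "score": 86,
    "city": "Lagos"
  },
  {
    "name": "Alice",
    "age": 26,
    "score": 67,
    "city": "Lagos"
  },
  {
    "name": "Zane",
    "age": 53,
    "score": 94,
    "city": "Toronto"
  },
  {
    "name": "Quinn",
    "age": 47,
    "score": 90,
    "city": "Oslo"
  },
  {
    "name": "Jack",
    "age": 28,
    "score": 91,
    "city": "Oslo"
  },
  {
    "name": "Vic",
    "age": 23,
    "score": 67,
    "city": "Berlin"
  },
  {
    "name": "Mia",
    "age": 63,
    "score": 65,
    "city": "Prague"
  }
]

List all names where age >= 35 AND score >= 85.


Checking both conditions:
  Chen (age=61, score=86) -> YES
  Alice (age=26, score=67) -> no
  Zane (age=53, score=94) -> YES
  Quinn (age=47, score=90) -> YES
  Jack (age=28, score=91) -> no
  Vic (age=23, score=67) -> no
  Mia (age=63, score=65) -> no


ANSWER: Chen, Zane, Quinn


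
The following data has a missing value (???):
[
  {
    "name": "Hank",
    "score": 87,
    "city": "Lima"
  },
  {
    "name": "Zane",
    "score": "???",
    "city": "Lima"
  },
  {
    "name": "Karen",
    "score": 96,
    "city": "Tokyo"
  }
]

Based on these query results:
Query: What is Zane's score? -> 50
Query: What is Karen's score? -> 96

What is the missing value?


The missing value is Zane's score
From query: Zane's score = 50

ANSWER: 50


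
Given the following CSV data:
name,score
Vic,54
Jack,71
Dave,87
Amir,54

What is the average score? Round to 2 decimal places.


Scores: 54, 71, 87, 54
Sum = 266
Count = 4
Average = 266 / 4 = 66.50

ANSWER: 66.50


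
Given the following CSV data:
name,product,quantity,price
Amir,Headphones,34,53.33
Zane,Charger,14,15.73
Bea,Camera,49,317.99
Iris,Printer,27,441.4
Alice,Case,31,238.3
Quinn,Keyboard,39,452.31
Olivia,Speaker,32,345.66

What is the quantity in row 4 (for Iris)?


Row 4: Iris
Column 'quantity' = 27

ANSWER: 27


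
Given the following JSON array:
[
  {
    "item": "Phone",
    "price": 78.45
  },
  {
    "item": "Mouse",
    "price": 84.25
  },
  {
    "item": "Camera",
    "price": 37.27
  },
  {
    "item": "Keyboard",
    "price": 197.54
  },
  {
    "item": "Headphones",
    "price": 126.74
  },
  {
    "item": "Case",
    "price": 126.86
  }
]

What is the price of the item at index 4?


Array index 4 -> Headphones
price = 126.74

ANSWER: 126.74


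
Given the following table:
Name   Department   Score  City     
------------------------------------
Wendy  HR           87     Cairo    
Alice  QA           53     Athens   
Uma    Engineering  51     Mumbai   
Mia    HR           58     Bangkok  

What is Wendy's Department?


Row 1: Wendy
Department = HR

ANSWER: HR


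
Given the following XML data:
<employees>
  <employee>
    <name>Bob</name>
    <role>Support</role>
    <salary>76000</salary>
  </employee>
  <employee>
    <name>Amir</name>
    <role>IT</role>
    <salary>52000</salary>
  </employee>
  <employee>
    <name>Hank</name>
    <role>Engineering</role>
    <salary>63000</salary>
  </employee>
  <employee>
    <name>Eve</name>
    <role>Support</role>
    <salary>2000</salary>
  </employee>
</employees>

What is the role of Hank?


Searching for <employee> with <name>Hank</name>
Found at position 3
<role>Engineering</role>

ANSWER: Engineering


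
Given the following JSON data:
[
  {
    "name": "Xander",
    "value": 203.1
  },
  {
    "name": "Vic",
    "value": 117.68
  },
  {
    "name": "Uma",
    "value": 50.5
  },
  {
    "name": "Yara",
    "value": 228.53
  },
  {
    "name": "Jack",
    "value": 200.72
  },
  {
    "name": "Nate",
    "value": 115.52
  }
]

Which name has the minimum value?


Comparing values:
  Xander: 203.1
  Vic: 117.68
  Uma: 50.5
  Yara: 228.53
  Jack: 200.72
  Nate: 115.52
Minimum: Uma (50.5)

ANSWER: Uma


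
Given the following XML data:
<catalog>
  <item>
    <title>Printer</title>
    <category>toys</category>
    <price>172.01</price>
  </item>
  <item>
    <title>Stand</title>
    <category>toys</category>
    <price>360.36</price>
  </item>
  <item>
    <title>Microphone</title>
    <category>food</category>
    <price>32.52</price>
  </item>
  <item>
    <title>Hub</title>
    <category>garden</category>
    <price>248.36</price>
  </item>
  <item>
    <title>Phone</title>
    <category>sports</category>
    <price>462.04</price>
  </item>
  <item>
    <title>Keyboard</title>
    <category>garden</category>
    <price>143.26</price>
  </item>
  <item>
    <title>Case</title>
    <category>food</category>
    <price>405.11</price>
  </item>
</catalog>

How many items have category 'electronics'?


Scanning <item> elements for <category>electronics</category>:
Count: 0

ANSWER: 0


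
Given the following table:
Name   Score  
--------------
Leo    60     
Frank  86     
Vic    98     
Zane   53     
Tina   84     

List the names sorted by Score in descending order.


Sorting by Score (descending):
  Vic: 98
  Frank: 86
  Tina: 84
  Leo: 60
  Zane: 53


ANSWER: Vic, Frank, Tina, Leo, Zane


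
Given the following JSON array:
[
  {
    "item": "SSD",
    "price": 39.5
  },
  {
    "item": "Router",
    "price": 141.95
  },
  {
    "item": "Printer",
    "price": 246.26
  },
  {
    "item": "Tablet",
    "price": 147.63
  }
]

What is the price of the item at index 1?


Array index 1 -> Router
price = 141.95

ANSWER: 141.95


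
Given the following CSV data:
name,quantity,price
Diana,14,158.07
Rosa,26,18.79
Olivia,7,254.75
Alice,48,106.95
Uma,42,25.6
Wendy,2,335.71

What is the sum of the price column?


Values in 'price' column:
  Row 1: 158.07
  Row 2: 18.79
  Row 3: 254.75
  Row 4: 106.95
  Row 5: 25.6
  Row 6: 335.71
Sum = 158.07 + 18.79 + 254.75 + 106.95 + 25.6 + 335.71 = 899.87

ANSWER: 899.87


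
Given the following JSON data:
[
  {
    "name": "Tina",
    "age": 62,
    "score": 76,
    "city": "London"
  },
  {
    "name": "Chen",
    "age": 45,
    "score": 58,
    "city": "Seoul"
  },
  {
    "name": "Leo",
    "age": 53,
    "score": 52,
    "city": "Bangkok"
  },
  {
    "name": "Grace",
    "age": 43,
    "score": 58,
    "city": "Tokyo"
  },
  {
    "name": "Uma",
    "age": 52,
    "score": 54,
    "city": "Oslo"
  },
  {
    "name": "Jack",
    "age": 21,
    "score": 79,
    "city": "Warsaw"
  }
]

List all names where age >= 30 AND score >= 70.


Checking both conditions:
  Tina (age=62, score=76) -> YES
  Chen (age=45, score=58) -> no
  Leo (age=53, score=52) -> no
  Grace (age=43, score=58) -> no
  Uma (age=52, score=54) -> no
  Jack (age=21, score=79) -> no


ANSWER: Tina


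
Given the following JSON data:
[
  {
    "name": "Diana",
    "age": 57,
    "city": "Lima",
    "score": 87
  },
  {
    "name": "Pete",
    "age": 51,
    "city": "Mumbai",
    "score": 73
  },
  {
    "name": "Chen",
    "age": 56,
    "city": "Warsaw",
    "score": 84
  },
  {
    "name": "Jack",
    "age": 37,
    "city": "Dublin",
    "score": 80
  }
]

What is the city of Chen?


Looking up record where name = Chen
Record index: 2
Field 'city' = Warsaw

ANSWER: Warsaw


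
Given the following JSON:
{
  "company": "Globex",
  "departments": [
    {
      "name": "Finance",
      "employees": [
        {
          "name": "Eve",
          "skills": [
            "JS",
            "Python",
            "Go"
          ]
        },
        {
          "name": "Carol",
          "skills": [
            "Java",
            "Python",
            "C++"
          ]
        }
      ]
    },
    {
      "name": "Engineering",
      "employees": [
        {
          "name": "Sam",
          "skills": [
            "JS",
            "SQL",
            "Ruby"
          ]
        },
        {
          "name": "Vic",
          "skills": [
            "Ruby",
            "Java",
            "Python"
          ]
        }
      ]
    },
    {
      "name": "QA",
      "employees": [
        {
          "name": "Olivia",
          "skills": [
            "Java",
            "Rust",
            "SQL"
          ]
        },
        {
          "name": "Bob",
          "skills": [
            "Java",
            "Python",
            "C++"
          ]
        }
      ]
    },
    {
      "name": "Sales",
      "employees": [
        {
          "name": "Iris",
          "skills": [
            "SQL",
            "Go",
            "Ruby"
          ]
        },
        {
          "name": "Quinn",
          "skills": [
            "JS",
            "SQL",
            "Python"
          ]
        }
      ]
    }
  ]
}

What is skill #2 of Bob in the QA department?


Path: departments[2].employees[1].skills[1]
Value: Python

ANSWER: Python


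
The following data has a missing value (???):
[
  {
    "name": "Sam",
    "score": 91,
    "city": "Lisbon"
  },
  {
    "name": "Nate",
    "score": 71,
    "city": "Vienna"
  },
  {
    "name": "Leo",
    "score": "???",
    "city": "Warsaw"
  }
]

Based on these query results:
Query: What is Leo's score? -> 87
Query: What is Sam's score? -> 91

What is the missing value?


The missing value is Leo's score
From query: Leo's score = 87

ANSWER: 87


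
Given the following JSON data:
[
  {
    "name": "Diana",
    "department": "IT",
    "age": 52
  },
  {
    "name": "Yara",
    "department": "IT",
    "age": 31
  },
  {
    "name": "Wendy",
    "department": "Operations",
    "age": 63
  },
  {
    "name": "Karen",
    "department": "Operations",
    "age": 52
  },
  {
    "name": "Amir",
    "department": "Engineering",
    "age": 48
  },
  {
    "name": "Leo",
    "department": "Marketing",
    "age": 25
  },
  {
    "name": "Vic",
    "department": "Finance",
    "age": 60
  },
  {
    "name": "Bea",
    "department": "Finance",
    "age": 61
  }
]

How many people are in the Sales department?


Scanning records for department = Sales
  No matches found
Count: 0

ANSWER: 0


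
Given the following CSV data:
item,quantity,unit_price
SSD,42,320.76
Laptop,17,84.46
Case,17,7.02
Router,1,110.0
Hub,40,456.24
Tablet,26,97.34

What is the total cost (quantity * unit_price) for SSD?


Row: SSD
quantity = 42
unit_price = 320.76
total = 42 * 320.76 = 13471.92

ANSWER: 13471.92


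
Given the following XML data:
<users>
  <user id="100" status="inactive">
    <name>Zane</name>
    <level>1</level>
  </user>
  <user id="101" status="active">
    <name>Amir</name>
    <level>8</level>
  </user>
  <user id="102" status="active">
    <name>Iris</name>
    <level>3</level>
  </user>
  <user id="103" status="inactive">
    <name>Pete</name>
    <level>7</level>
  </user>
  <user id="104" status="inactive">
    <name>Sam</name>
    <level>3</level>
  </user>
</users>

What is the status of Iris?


Finding user with name = Iris
user id="102" status="active"

ANSWER: active


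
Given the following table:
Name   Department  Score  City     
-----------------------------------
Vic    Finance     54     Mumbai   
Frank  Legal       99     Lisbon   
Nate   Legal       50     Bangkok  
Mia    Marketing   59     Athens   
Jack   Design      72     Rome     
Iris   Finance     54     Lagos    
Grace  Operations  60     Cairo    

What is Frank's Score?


Row 2: Frank
Score = 99

ANSWER: 99


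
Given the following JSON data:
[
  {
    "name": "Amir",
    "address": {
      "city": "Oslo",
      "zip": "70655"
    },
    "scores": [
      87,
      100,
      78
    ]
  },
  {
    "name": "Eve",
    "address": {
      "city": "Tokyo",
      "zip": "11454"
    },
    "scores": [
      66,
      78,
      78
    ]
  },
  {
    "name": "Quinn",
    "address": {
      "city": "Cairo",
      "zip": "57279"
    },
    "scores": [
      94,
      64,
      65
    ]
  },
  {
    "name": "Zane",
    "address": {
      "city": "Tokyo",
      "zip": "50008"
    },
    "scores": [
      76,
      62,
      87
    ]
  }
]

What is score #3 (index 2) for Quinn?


Path: records[2].scores[2]
Value: 65

ANSWER: 65


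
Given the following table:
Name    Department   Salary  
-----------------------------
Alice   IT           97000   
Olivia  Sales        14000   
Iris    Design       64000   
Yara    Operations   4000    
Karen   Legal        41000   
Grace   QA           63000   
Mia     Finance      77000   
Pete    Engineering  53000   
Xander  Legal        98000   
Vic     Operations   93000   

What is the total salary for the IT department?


IT department members:
  Alice: 97000
Total = 97000 = 97000

ANSWER: 97000


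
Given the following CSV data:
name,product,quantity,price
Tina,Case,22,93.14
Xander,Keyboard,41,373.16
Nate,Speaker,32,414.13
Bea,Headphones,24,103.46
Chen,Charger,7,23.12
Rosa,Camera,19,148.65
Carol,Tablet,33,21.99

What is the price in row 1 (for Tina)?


Row 1: Tina
Column 'price' = 93.14

ANSWER: 93.14


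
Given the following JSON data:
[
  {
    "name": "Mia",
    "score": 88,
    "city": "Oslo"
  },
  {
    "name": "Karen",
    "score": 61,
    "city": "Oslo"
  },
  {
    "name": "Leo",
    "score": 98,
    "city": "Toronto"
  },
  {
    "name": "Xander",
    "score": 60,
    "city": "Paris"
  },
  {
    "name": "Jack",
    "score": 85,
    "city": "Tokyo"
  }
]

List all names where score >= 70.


Filtering records where score >= 70:
  Mia (score=88) -> YES
  Karen (score=61) -> no
  Leo (score=98) -> YES
  Xander (score=60) -> no
  Jack (score=85) -> YES


ANSWER: Mia, Leo, Jack


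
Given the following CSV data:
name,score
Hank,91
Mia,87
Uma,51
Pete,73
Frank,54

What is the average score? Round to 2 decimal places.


Scores: 91, 87, 51, 73, 54
Sum = 356
Count = 5
Average = 356 / 5 = 71.20

ANSWER: 71.20


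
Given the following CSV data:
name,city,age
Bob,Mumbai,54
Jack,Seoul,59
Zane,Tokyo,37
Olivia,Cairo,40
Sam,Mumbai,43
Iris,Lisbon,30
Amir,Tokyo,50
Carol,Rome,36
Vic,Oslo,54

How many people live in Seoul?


Scanning city column for 'Seoul':
  Row 2: Jack -> MATCH
Total matches: 1

ANSWER: 1


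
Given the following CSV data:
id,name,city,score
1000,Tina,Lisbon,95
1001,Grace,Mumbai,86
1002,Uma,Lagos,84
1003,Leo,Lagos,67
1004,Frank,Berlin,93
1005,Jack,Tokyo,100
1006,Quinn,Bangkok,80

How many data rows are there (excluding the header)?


Counting rows (excluding header):
Header: id,name,city,score
Data rows: 7

ANSWER: 7


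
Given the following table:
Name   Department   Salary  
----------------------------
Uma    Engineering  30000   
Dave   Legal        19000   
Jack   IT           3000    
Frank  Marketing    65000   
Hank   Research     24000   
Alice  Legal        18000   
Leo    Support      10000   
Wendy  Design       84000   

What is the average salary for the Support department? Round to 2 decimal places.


Support department members:
  Leo: 10000
Sum = 10000
Count = 1
Average = 10000 / 1 = 10000.00

ANSWER: 10000.00


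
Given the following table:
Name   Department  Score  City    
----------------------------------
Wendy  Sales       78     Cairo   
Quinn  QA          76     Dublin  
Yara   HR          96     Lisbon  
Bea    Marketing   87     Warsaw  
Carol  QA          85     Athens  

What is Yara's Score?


Row 3: Yara
Score = 96

ANSWER: 96


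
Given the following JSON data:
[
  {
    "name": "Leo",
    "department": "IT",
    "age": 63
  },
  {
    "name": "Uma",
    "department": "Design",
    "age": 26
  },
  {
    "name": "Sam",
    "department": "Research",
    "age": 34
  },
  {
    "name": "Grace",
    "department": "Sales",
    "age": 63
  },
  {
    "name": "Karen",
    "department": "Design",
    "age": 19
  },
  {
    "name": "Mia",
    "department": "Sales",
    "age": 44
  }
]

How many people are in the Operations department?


Scanning records for department = Operations
  No matches found
Count: 0

ANSWER: 0


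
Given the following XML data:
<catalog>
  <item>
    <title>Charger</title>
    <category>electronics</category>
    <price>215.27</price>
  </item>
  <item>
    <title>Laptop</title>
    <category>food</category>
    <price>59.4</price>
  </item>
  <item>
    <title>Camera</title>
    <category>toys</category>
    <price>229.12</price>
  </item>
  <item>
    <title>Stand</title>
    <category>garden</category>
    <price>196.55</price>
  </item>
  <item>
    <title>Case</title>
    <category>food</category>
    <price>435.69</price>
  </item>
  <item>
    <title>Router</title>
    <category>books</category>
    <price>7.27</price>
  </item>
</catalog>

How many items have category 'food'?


Scanning <item> elements for <category>food</category>:
  Item 2: Laptop -> MATCH
  Item 5: Case -> MATCH
Count: 2

ANSWER: 2


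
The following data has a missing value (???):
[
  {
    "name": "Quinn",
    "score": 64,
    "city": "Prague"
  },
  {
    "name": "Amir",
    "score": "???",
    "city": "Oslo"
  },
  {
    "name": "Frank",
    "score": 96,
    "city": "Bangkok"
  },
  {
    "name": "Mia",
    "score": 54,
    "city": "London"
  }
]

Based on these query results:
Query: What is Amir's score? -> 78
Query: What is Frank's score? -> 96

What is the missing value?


The missing value is Amir's score
From query: Amir's score = 78

ANSWER: 78


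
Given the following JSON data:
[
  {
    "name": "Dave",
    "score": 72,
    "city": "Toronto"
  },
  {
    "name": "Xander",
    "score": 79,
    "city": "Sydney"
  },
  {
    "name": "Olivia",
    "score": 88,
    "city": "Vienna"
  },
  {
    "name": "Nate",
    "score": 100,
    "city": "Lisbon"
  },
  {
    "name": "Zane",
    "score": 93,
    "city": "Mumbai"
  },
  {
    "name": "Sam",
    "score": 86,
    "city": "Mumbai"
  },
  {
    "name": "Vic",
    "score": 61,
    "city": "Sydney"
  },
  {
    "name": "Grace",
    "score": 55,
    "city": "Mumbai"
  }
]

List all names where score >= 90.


Filtering records where score >= 90:
  Dave (score=72) -> no
  Xander (score=79) -> no
  Olivia (score=88) -> no
  Nate (score=100) -> YES
  Zane (score=93) -> YES
  Sam (score=86) -> no
  Vic (score=61) -> no
  Grace (score=55) -> no


ANSWER: Nate, Zane


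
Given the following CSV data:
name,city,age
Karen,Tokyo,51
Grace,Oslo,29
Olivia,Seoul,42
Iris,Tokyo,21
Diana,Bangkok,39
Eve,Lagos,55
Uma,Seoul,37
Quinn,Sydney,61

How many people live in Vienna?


Scanning city column for 'Vienna':
Total matches: 0

ANSWER: 0


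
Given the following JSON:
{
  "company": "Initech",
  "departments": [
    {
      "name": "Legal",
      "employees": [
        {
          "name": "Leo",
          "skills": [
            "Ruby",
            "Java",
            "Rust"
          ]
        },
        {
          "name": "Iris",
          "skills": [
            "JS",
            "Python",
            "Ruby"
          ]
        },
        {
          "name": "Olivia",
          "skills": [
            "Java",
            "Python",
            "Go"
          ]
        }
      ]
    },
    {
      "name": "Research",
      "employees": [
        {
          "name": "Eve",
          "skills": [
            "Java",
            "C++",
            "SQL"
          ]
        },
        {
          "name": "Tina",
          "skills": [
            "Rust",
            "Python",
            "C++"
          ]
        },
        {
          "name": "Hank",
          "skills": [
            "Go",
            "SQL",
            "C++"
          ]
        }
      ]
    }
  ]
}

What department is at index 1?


Path: departments[1].name
Value: Research

ANSWER: Research


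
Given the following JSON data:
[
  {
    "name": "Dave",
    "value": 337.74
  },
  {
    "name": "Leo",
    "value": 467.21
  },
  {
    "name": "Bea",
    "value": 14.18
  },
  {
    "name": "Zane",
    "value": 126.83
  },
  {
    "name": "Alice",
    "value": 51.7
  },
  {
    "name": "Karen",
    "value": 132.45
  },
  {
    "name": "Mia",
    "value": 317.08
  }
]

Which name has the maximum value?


Comparing values:
  Dave: 337.74
  Leo: 467.21
  Bea: 14.18
  Zane: 126.83
  Alice: 51.7
  Karen: 132.45
  Mia: 317.08
Maximum: Leo (467.21)

ANSWER: Leo


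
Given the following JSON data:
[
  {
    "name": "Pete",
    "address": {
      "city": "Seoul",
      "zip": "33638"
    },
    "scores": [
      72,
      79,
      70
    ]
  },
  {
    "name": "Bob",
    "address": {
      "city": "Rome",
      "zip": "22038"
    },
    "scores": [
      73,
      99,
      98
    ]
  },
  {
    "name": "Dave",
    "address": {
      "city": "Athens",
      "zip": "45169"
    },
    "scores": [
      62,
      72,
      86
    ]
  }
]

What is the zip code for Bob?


Path: records[1].address.zip
Value: 22038

ANSWER: 22038


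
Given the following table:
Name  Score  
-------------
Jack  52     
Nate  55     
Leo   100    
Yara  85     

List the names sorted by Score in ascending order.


Sorting by Score (ascending):
  Jack: 52
  Nate: 55
  Yara: 85
  Leo: 100


ANSWER: Jack, Nate, Yara, Leo


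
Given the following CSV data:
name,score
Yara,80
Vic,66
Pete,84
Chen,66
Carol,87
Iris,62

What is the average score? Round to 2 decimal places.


Scores: 80, 66, 84, 66, 87, 62
Sum = 445
Count = 6
Average = 445 / 6 = 74.17

ANSWER: 74.17


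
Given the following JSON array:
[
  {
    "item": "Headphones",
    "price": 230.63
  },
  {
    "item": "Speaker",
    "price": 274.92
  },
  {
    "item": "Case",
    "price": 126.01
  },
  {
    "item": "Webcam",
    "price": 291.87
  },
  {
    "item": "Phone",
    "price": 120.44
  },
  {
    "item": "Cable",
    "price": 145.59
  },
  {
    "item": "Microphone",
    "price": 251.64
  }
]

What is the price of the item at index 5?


Array index 5 -> Cable
price = 145.59

ANSWER: 145.59


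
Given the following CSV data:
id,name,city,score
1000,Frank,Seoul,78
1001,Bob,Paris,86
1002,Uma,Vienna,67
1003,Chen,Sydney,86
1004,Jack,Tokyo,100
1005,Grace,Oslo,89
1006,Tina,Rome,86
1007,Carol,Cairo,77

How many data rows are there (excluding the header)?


Counting rows (excluding header):
Header: id,name,city,score
Data rows: 8

ANSWER: 8


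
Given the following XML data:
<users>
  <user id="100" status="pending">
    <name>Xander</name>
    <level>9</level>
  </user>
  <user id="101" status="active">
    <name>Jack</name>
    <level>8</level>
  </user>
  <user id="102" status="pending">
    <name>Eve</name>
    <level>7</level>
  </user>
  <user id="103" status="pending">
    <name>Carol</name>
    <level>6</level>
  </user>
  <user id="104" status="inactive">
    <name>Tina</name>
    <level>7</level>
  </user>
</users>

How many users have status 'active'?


Counting users with status='active':
  Jack (id=101) -> MATCH
Count: 1

ANSWER: 1


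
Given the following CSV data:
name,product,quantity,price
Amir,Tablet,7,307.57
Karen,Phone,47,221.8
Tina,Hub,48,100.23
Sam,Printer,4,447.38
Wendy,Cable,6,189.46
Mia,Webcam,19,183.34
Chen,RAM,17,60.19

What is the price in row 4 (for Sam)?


Row 4: Sam
Column 'price' = 447.38

ANSWER: 447.38


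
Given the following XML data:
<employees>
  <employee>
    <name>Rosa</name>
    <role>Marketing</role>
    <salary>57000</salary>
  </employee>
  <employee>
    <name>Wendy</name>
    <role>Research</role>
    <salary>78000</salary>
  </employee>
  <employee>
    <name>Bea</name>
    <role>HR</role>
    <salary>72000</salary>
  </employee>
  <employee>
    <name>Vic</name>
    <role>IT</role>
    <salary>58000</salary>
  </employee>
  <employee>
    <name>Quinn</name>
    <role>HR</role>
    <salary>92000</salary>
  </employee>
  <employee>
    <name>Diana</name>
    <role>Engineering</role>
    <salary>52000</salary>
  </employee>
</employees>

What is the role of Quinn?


Searching for <employee> with <name>Quinn</name>
Found at position 5
<role>HR</role>

ANSWER: HR


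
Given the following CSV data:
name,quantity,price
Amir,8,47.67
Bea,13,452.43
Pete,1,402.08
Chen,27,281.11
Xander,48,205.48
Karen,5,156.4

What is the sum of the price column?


Values in 'price' column:
  Row 1: 47.67
  Row 2: 452.43
  Row 3: 402.08
  Row 4: 281.11
  Row 5: 205.48
  Row 6: 156.4
Sum = 47.67 + 452.43 + 402.08 + 281.11 + 205.48 + 156.4 = 1545.17

ANSWER: 1545.17


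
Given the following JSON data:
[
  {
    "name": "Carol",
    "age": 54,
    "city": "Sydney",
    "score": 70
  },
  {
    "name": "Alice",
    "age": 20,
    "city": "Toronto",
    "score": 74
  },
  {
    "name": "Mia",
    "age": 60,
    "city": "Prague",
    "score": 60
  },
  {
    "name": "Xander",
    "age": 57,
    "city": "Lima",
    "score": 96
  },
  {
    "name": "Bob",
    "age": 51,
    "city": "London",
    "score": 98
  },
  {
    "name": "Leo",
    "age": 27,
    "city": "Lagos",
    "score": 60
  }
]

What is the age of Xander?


Looking up record where name = Xander
Record index: 3
Field 'age' = 57

ANSWER: 57


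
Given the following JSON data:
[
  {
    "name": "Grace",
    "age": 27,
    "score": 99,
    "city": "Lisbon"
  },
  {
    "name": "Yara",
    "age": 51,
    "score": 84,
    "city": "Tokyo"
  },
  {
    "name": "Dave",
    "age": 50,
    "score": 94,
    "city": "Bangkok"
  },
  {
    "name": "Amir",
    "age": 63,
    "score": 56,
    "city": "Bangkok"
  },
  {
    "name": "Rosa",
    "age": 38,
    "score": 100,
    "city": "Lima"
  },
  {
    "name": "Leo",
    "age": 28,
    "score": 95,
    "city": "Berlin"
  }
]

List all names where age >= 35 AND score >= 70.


Checking both conditions:
  Grace (age=27, score=99) -> no
  Yara (age=51, score=84) -> YES
  Dave (age=50, score=94) -> YES
  Amir (age=63, score=56) -> no
  Rosa (age=38, score=100) -> YES
  Leo (age=28, score=95) -> no


ANSWER: Yara, Dave, Rosa


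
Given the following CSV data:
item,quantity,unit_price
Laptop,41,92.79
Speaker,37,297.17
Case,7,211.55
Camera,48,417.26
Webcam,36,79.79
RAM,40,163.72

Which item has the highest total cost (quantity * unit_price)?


Computing row totals:
  Laptop: 3804.39
  Speaker: 10995.29
  Case: 1480.85
  Camera: 20028.48
  Webcam: 2872.44
  RAM: 6548.8
Maximum: Camera (20028.48)

ANSWER: Camera


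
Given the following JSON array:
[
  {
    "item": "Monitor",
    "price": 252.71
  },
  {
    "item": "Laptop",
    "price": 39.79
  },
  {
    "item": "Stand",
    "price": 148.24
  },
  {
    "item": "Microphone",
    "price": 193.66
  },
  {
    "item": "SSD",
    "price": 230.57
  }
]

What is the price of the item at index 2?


Array index 2 -> Stand
price = 148.24

ANSWER: 148.24


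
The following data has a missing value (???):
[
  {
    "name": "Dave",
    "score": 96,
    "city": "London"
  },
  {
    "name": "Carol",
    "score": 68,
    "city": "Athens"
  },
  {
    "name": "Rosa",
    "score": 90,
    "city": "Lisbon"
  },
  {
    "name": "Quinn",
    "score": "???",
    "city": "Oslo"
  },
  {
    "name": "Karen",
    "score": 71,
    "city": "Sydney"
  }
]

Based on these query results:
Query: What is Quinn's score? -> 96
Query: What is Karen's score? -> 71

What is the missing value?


The missing value is Quinn's score
From query: Quinn's score = 96

ANSWER: 96


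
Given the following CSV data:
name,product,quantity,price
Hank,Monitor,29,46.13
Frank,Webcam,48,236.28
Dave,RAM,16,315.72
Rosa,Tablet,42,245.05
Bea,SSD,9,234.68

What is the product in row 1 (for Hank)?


Row 1: Hank
Column 'product' = Monitor

ANSWER: Monitor


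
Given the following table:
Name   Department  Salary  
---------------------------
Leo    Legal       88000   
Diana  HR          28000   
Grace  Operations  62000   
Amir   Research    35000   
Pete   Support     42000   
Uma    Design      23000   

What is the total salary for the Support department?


Support department members:
  Pete: 42000
Total = 42000 = 42000

ANSWER: 42000


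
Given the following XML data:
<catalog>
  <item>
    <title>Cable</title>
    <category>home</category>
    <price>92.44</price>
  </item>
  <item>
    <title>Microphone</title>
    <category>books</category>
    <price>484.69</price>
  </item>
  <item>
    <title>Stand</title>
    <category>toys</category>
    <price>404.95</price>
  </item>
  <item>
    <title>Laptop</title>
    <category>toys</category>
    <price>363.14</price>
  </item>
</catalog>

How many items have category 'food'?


Scanning <item> elements for <category>food</category>:
Count: 0

ANSWER: 0


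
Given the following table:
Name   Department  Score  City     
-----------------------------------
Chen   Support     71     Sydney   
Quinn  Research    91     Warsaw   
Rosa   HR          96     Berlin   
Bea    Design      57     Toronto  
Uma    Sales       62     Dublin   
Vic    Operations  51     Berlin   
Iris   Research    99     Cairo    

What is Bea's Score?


Row 4: Bea
Score = 57

ANSWER: 57


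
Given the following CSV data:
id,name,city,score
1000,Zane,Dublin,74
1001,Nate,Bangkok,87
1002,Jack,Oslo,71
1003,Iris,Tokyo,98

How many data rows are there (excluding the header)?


Counting rows (excluding header):
Header: id,name,city,score
Data rows: 4

ANSWER: 4


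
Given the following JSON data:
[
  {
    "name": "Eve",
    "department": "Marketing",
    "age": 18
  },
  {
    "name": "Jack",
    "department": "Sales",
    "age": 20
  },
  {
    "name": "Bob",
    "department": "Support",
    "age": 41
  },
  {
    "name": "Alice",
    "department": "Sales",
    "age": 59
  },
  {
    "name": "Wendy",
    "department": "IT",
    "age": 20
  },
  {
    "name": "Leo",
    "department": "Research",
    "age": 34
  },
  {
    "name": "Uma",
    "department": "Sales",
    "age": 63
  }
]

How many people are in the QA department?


Scanning records for department = QA
  No matches found
Count: 0

ANSWER: 0


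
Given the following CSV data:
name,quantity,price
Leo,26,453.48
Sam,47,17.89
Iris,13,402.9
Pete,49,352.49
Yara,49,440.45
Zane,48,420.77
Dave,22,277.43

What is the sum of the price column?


Values in 'price' column:
  Row 1: 453.48
  Row 2: 17.89
  Row 3: 402.9
  Row 4: 352.49
  Row 5: 440.45
  Row 6: 420.77
  Row 7: 277.43
Sum = 453.48 + 17.89 + 402.9 + 352.49 + 440.45 + 420.77 + 277.43 = 2365.41

ANSWER: 2365.41


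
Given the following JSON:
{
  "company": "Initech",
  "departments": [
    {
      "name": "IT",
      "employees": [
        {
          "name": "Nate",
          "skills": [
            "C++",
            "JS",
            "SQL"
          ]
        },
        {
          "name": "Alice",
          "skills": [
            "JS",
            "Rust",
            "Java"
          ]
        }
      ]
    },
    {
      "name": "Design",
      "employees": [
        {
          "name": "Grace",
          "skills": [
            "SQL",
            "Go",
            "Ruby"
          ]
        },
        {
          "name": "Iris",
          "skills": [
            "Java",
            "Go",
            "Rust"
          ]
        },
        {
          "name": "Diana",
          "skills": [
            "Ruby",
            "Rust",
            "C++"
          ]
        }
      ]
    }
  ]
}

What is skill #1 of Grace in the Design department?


Path: departments[1].employees[0].skills[0]
Value: SQL

ANSWER: SQL


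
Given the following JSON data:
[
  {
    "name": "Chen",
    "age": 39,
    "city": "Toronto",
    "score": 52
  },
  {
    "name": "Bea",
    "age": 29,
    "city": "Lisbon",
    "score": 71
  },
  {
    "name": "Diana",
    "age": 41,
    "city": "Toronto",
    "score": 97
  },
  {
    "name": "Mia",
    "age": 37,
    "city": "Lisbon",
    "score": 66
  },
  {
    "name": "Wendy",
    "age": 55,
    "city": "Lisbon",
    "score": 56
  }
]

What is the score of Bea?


Looking up record where name = Bea
Record index: 1
Field 'score' = 71

ANSWER: 71


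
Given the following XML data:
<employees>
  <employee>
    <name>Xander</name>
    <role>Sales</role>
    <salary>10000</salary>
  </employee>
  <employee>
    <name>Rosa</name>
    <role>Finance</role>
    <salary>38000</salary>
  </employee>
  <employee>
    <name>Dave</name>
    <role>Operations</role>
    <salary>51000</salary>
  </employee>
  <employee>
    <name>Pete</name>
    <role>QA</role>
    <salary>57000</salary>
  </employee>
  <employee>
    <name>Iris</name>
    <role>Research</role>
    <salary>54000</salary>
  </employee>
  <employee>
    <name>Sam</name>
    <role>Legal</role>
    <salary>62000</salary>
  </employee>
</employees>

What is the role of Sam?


Searching for <employee> with <name>Sam</name>
Found at position 6
<role>Legal</role>

ANSWER: Legal
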